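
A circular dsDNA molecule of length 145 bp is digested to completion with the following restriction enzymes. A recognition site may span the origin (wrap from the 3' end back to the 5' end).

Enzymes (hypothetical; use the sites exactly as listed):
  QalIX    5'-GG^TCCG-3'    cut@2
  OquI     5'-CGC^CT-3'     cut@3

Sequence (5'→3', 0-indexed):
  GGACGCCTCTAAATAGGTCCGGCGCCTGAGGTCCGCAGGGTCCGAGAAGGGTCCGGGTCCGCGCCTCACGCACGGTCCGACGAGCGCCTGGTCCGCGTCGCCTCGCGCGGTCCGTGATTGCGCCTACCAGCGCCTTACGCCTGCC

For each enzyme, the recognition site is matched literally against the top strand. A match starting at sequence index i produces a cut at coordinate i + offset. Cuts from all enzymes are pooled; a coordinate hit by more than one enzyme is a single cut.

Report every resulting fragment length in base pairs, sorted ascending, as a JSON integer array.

Scan for sites:
  QalIX (GGTCCG, off=2): starts [15, 29, 38, 49, 55, 73, 89, 108] → cuts [17, 31, 40, 51, 57, 75, 91, 110]
  OquI (CGCCT, off=3): starts [3, 22, 61, 84, 98, 120, 130, 137] → cuts [6, 25, 64, 87, 101, 123, 133, 140]

Pooled cuts: [6, 17, 25, 31, 40, 51, 57, 64, 75, 87, 91, 101, 110, 123, 133, 140]

Fragments:
  6→17: 11 bp
  17→25: 8 bp
  25→31: 6 bp
  31→40: 9 bp
  40→51: 11 bp
  51→57: 6 bp
  57→64: 7 bp
  64→75: 11 bp
  75→87: 12 bp
  87→91: 4 bp
  91→101: 10 bp
  101→110: 9 bp
  110→123: 13 bp
  123→133: 10 bp
  133→140: 7 bp
  140→6 (wrap): 145-140+6 = 11 bp

[4,6,6,7,7,8,9,9,10,10,11,11,11,11,12,13]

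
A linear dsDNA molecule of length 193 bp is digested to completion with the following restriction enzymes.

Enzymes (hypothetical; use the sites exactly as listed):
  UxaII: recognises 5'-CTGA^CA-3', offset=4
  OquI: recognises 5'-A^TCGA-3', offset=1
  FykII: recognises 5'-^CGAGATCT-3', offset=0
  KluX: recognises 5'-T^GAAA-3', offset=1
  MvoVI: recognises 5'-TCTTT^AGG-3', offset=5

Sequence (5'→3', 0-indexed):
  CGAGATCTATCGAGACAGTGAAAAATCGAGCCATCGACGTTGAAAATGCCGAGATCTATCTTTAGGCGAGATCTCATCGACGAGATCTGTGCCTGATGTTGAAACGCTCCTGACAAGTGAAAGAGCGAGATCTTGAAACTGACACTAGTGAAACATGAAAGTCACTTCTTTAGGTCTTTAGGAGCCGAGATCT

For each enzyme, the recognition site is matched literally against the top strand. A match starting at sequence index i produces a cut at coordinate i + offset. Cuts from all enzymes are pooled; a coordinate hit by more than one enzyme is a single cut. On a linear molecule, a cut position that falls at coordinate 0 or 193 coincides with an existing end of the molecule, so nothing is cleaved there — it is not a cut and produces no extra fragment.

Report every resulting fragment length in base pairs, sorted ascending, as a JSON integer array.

Site scan:
  UxaII (CTGACA, off=4): starts [109, 138] → cuts [113, 142]
  OquI (ATCGA, off=1): starts [8, 24, 32, 75] → cuts [9, 25, 33, 76]
  FykII (CGAGATCT, off=0): starts [0, 49, 66, 80, 125, 185] → cuts [49, 66, 80, 125, 185] (position 0 is a terminus of the linear molecule — no cut)
  KluX (TGAAA, off=1): starts [18, 40, 99, 117, 133, 148, 155] → cuts [19, 41, 100, 118, 134, 149, 156]
  MvoVI (TCTTTAGG, off=5): starts [58, 166, 174] → cuts [63, 171, 179]

All cut coordinates (distinct, sorted): [9, 19, 25, 33, 41, 49, 63, 66, 76, 80, 100, 113, 118, 125, 134, 142, 149, 156, 171, 179, 185]

Fragments:
  [0,9): 9 bp
  [9,19): 10 bp
  [19,25): 6 bp
  [25,33): 8 bp
  [33,41): 8 bp
  [41,49): 8 bp
  [49,63): 14 bp
  [63,66): 3 bp
  [66,76): 10 bp
  [76,80): 4 bp
  [80,100): 20 bp
  [100,113): 13 bp
  [113,118): 5 bp
  [118,125): 7 bp
  [125,134): 9 bp
  [134,142): 8 bp
  [142,149): 7 bp
  [149,156): 7 bp
  [156,171): 15 bp
  [171,179): 8 bp
  [179,185): 6 bp
  [185,193): 8 bp

[3,4,5,6,6,7,7,7,8,8,8,8,8,8,9,9,10,10,13,14,15,20]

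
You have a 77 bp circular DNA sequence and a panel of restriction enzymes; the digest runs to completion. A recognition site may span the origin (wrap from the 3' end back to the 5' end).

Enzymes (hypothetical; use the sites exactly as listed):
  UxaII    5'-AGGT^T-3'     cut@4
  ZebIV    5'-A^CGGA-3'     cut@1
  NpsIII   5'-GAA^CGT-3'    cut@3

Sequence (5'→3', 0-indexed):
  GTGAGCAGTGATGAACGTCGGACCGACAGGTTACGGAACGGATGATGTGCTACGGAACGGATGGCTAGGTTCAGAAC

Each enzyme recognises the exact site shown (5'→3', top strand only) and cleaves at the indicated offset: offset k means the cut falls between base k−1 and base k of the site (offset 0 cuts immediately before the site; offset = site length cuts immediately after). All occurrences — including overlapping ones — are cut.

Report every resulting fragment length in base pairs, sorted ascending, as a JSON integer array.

[2,5,5,6,13,14,16,16]

Scan for sites:
  UxaII (AGGTT, off=4): starts [27, 66] → cuts [31, 70]
  ZebIV (ACGGA, off=1): starts [32, 37, 51, 56] → cuts [33, 38, 52, 57]
  NpsIII (GAACGT, off=3): starts [12, 73] → cuts [15, 76]

All cut coordinates (distinct, sorted): [15, 31, 33, 38, 52, 57, 70, 76]

Fragments:
  15→31: 16 bp
  31→33: 2 bp
  33→38: 5 bp
  38→52: 14 bp
  52→57: 5 bp
  57→70: 13 bp
  70→76: 6 bp
  76→15 (wrap): 77-76+15 = 16 bp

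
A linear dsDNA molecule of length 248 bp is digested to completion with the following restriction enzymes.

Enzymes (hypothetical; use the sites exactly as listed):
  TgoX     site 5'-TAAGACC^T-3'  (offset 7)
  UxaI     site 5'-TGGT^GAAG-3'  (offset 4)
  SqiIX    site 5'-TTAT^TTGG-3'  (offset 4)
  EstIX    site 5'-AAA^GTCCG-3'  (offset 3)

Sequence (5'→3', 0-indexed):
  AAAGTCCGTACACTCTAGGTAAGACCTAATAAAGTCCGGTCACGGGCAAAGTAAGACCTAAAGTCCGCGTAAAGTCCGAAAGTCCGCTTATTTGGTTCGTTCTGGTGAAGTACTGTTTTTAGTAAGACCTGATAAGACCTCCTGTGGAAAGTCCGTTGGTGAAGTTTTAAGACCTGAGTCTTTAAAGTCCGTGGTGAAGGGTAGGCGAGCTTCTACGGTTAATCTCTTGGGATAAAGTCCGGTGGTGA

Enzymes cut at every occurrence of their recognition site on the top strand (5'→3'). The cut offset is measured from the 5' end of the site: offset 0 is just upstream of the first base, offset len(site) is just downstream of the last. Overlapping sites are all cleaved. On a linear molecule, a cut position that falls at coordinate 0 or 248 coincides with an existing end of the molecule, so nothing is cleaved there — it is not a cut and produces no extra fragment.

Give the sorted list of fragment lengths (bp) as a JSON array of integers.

Per-enzyme occurrences:
  TgoX (TAAGACCT, off=7): starts [19, 51, 122, 132, 167] → cuts [26, 58, 129, 139, 174]
  UxaI (TGGTGAAG, off=4): starts [102, 156, 191] → cuts [106, 160, 195]
  SqiIX (TTATTTGG, off=4): starts [87] → cuts [91]
  EstIX (AAAGTCCG, off=3): starts [0, 30, 59, 70, 78, 147, 183, 233] → cuts [3, 33, 62, 73, 81, 150, 186, 236]

All cut coordinates (distinct, sorted): [3, 26, 33, 58, 62, 73, 81, 91, 106, 129, 139, 150, 160, 174, 186, 195, 236]

Fragment lengths:
  [0,3): 3 bp
  [3,26): 23 bp
  [26,33): 7 bp
  [33,58): 25 bp
  [58,62): 4 bp
  [62,73): 11 bp
  [73,81): 8 bp
  [81,91): 10 bp
  [91,106): 15 bp
  [106,129): 23 bp
  [129,139): 10 bp
  [139,150): 11 bp
  [150,160): 10 bp
  [160,174): 14 bp
  [174,186): 12 bp
  [186,195): 9 bp
  [195,236): 41 bp
  [236,248): 12 bp

[3,4,7,8,9,10,10,10,11,11,12,12,14,15,23,23,25,41]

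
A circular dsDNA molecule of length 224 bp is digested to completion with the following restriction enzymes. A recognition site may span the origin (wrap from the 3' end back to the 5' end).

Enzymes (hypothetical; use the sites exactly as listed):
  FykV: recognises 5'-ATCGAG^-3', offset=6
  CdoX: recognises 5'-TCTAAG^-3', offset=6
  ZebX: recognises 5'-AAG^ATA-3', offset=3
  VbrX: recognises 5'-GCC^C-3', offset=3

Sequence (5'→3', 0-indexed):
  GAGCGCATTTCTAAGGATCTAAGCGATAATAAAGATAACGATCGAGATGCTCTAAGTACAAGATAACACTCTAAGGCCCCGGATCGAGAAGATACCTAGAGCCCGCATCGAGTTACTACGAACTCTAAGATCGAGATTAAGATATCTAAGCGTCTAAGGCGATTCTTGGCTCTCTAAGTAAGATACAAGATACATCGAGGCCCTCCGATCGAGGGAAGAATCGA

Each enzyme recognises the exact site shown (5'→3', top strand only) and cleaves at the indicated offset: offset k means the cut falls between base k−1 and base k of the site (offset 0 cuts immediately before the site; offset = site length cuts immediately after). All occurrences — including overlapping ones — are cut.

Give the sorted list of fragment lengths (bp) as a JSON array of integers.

Site scan:
  FykV ATCGAG/6: at [40, 82, 106, 129, 193, 207, 219] ⇒ [1, 46, 88, 112, 135, 199, 213]
  CdoX TCTAAG/6: at [9, 17, 50, 69, 123, 144, 152, 172] ⇒ [15, 23, 56, 75, 129, 150, 158, 178]
  ZebX AAGATA/3: at [31, 59, 88, 138, 179, 186] ⇒ [34, 62, 91, 141, 182, 189]
  VbrX GCCC/3: at [75, 100, 199] ⇒ [78, 103, 202]

All cut coordinates (distinct, sorted): [1, 15, 23, 34, 46, 56, 62, 75, 78, 88, 91, 103, 112, 129, 135, 141, 150, 158, 178, 182, 189, 199, 202, 213]

Fragment lengths:
  1→15: 14 bp
  15→23: 8 bp
  23→34: 11 bp
  34→46: 12 bp
  46→56: 10 bp
  56→62: 6 bp
  62→75: 13 bp
  75→78: 3 bp
  78→88: 10 bp
  88→91: 3 bp
  91→103: 12 bp
  103→112: 9 bp
  112→129: 17 bp
  129→135: 6 bp
  135→141: 6 bp
  141→150: 9 bp
  150→158: 8 bp
  158→178: 20 bp
  178→182: 4 bp
  182→189: 7 bp
  189→199: 10 bp
  199→202: 3 bp
  202→213: 11 bp
  213→1 (wrap): 224-213+1 = 12 bp

[3,3,3,4,6,6,6,7,8,8,9,9,10,10,10,11,11,12,12,12,13,14,17,20]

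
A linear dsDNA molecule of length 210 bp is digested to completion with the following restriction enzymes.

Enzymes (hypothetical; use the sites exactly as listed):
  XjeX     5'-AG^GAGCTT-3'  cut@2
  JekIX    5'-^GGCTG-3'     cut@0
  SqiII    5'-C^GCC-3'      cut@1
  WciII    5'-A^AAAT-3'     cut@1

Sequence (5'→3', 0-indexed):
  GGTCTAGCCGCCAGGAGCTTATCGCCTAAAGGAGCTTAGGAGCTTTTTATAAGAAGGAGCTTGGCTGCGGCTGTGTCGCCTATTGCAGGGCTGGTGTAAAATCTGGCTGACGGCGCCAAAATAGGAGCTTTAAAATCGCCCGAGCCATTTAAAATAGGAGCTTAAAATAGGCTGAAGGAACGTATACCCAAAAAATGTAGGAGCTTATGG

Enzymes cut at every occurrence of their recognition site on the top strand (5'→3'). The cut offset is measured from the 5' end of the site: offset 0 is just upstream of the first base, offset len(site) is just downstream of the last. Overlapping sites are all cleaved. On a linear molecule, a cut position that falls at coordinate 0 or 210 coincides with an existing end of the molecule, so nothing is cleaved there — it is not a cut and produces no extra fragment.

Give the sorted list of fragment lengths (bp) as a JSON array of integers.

[4,5,5,5,6,6,6,6,6,7,8,8,8,8,9,9,9,10,10,10,11,14,17,23]

Site scan:
  XjeX (AGGAGCTT, off=2): starts [12, 29, 37, 54, 122, 155, 198] → cuts [14, 31, 39, 56, 124, 157, 200]
  JekIX (GGCTG, off=0): starts [62, 68, 88, 104, 169] → cuts [62, 68, 88, 104, 169]
  SqiII (CGCC, off=1): starts [8, 22, 76, 113, 136] → cuts [9, 23, 77, 114, 137]
  WciII (AAAAT, off=1): starts [97, 117, 131, 150, 163, 191] → cuts [98, 118, 132, 151, 164, 192]

All cut coordinates (distinct, sorted): [9, 14, 23, 31, 39, 56, 62, 68, 77, 88, 98, 104, 114, 118, 124, 132, 137, 151, 157, 164, 169, 192, 200]

Fragments:
  [0,9): 9 bp
  [9,14): 5 bp
  [14,23): 9 bp
  [23,31): 8 bp
  [31,39): 8 bp
  [39,56): 17 bp
  [56,62): 6 bp
  [62,68): 6 bp
  [68,77): 9 bp
  [77,88): 11 bp
  [88,98): 10 bp
  [98,104): 6 bp
  [104,114): 10 bp
  [114,118): 4 bp
  [118,124): 6 bp
  [124,132): 8 bp
  [132,137): 5 bp
  [137,151): 14 bp
  [151,157): 6 bp
  [157,164): 7 bp
  [164,169): 5 bp
  [169,192): 23 bp
  [192,200): 8 bp
  [200,210): 10 bp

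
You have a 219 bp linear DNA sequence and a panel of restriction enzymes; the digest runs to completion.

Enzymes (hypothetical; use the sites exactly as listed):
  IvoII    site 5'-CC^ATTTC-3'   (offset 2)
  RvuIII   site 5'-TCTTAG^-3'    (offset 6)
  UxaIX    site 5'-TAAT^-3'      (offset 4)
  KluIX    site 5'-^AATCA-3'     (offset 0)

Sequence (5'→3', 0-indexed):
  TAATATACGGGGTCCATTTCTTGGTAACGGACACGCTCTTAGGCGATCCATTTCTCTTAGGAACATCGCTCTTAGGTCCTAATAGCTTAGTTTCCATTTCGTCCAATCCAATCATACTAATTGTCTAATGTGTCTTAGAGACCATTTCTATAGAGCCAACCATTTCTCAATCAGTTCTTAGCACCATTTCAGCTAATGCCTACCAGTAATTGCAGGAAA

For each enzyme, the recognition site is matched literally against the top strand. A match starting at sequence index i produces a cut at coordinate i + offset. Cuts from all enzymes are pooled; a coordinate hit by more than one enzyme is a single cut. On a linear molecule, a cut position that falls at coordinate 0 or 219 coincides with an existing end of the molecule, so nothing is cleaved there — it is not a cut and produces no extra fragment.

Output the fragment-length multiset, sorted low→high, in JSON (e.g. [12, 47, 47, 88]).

Per-enzyme occurrences:
  IvoII (CCATTTC, off=2): starts [13, 47, 93, 141, 159, 183] → cuts [15, 49, 95, 143, 161, 185]
  RvuIII (TCTTAG, off=6): starts [36, 54, 69, 132, 175] → cuts [42, 60, 75, 138, 181]
  UxaIX (TAAT, off=4): starts [0, 79, 117, 125, 193, 206] → cuts [4, 83, 121, 129, 197, 210]
  KluIX (AATCA, off=0): starts [109, 168] → cuts [109, 168]

Pooled cuts: [4, 15, 42, 49, 60, 75, 83, 95, 109, 121, 129, 138, 143, 161, 168, 181, 185, 197, 210]

Fragment lengths:
  [0,4): 4 bp
  [4,15): 11 bp
  [15,42): 27 bp
  [42,49): 7 bp
  [49,60): 11 bp
  [60,75): 15 bp
  [75,83): 8 bp
  [83,95): 12 bp
  [95,109): 14 bp
  [109,121): 12 bp
  [121,129): 8 bp
  [129,138): 9 bp
  [138,143): 5 bp
  [143,161): 18 bp
  [161,168): 7 bp
  [168,181): 13 bp
  [181,185): 4 bp
  [185,197): 12 bp
  [197,210): 13 bp
  [210,219): 9 bp

[4,4,5,7,7,8,8,9,9,11,11,12,12,12,13,13,14,15,18,27]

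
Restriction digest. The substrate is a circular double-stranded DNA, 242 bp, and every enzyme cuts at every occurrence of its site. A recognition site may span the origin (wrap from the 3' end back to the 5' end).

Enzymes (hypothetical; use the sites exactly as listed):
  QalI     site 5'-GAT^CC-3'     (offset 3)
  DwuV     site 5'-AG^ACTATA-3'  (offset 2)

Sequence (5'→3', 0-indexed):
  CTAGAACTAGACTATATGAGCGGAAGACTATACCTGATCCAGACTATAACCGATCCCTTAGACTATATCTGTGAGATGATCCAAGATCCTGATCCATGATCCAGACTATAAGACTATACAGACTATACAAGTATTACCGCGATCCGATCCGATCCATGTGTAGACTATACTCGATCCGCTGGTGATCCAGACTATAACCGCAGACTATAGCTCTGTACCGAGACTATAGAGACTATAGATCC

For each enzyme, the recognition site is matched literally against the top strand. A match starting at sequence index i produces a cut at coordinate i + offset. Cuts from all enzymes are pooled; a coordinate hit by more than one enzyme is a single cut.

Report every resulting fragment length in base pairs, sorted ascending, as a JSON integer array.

Site scan:
  QalI GATCC/3: at [35, 51, 77, 84, 90, 97, 140, 145, 150, 172, 183, 237] ⇒ [38, 54, 80, 87, 93, 100, 143, 148, 153, 175, 186, 240]
  DwuV AGACTATA/2: at [8, 24, 40, 59, 102, 110, 119, 161, 188, 201, 220, 229] ⇒ [10, 26, 42, 61, 104, 112, 121, 163, 190, 203, 222, 231]

Pooled cuts: [10, 26, 38, 42, 54, 61, 80, 87, 93, 100, 104, 112, 121, 143, 148, 153, 163, 175, 186, 190, 203, 222, 231, 240]

Fragments:
  10→26: 16 bp
  26→38: 12 bp
  38→42: 4 bp
  42→54: 12 bp
  54→61: 7 bp
  61→80: 19 bp
  80→87: 7 bp
  87→93: 6 bp
  93→100: 7 bp
  100→104: 4 bp
  104→112: 8 bp
  112→121: 9 bp
  121→143: 22 bp
  143→148: 5 bp
  148→153: 5 bp
  153→163: 10 bp
  163→175: 12 bp
  175→186: 11 bp
  186→190: 4 bp
  190→203: 13 bp
  203→222: 19 bp
  222→231: 9 bp
  231→240: 9 bp
  240→10 (wrap): 242-240+10 = 12 bp

[4,4,4,5,5,6,7,7,7,8,9,9,9,10,11,12,12,12,12,13,16,19,19,22]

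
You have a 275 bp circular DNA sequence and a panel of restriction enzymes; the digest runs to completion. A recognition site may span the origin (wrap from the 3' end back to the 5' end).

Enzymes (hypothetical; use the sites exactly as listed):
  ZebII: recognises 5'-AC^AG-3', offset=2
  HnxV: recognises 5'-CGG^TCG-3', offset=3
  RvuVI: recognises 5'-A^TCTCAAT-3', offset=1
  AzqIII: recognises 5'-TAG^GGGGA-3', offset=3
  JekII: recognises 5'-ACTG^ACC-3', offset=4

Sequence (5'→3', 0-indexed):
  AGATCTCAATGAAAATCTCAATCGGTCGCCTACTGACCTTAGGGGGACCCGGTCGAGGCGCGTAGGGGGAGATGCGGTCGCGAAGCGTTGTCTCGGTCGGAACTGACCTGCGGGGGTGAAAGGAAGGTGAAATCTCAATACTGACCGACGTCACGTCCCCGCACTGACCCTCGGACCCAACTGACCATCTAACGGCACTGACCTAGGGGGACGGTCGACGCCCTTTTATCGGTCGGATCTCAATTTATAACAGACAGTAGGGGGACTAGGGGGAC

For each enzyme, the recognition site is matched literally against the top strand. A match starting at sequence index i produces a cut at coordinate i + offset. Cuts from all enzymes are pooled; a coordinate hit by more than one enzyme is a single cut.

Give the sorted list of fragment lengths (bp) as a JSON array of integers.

Scan for sites:
  ZebII ACAG/2: at [249, 253, 273] ⇒ [0, 251, 255]
  HnxV CGGTCG/3: at [22, 49, 74, 93, 211, 229] ⇒ [25, 52, 77, 96, 214, 232]
  RvuVI ATCTCAAT/1: at [2, 14, 131, 236] ⇒ [3, 15, 132, 237]
  AzqIII TAGGGGGA/3: at [39, 62, 203, 257, 266] ⇒ [42, 65, 206, 260, 269]
  JekII ACTGACC/4: at [31, 101, 139, 162, 179, 196] ⇒ [35, 105, 143, 166, 183, 200]

All cut coordinates (distinct, sorted): [0, 3, 15, 25, 35, 42, 52, 65, 77, 96, 105, 132, 143, 166, 183, 200, 206, 214, 232, 237, 251, 255, 260, 269]

Fragments:
  0→3: 3 bp
  3→15: 12 bp
  15→25: 10 bp
  25→35: 10 bp
  35→42: 7 bp
  42→52: 10 bp
  52→65: 13 bp
  65→77: 12 bp
  77→96: 19 bp
  96→105: 9 bp
  105→132: 27 bp
  132→143: 11 bp
  143→166: 23 bp
  166→183: 17 bp
  183→200: 17 bp
  200→206: 6 bp
  206→214: 8 bp
  214→232: 18 bp
  232→237: 5 bp
  237→251: 14 bp
  251→255: 4 bp
  255→260: 5 bp
  260→269: 9 bp
  269→0 (wrap): 275-269+0 = 6 bp

[3,4,5,5,6,6,7,8,9,9,10,10,10,11,12,12,13,14,17,17,18,19,23,27]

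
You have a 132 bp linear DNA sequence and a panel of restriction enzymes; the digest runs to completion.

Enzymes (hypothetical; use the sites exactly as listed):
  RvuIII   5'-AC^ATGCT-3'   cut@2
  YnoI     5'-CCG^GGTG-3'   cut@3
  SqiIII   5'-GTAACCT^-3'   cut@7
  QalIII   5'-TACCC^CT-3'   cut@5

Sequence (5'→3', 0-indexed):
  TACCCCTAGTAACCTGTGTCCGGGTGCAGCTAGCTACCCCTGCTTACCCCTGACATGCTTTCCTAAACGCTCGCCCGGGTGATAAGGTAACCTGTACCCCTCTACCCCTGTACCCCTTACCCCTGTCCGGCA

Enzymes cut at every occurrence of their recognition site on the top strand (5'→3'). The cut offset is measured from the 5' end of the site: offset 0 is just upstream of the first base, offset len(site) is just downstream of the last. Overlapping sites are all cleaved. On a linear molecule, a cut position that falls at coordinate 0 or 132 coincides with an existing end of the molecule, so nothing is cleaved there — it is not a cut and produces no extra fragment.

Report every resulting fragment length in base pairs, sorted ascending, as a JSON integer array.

[5,5,6,7,7,8,8,10,10,10,16,17,23]

Per-enzyme occurrences:
  RvuIII ACATGCT/2: at [52] ⇒ [54]
  YnoI CCGGGTG/3: at [19, 74] ⇒ [22, 77]
  SqiIII GTAACCT/7: at [8, 86] ⇒ [15, 93]
  QalIII TACCCCT/5: at [0, 34, 44, 94, 102, 110, 117] ⇒ [5, 39, 49, 99, 107, 115, 122]

Pooled cuts: [5, 15, 22, 39, 49, 54, 77, 93, 99, 107, 115, 122]

Fragment lengths:
  [0,5): 5 bp
  [5,15): 10 bp
  [15,22): 7 bp
  [22,39): 17 bp
  [39,49): 10 bp
  [49,54): 5 bp
  [54,77): 23 bp
  [77,93): 16 bp
  [93,99): 6 bp
  [99,107): 8 bp
  [107,115): 8 bp
  [115,122): 7 bp
  [122,132): 10 bp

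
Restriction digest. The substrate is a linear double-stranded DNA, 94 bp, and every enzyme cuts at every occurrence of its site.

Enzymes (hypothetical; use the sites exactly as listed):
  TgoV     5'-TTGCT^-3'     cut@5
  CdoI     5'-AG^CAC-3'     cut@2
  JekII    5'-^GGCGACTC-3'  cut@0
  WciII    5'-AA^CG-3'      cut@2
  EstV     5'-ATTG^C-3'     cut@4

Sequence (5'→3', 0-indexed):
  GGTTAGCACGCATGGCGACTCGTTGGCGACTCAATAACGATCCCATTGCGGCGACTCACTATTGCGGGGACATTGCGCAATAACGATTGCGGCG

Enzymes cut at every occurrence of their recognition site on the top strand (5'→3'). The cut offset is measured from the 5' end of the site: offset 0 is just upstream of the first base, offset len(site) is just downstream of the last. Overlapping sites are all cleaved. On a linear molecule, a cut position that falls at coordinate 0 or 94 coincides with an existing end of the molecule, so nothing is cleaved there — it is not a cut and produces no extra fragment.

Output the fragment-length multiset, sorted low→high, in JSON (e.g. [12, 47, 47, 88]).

Per-enzyme occurrences:
  TgoV (TTGCT, off=5): no sites
  CdoI AGCAC/2: at [4] ⇒ [6]
  JekII GGCGACTC/0: at [13, 24, 49] ⇒ [13, 24, 49]
  WciII AACG/2: at [35, 81] ⇒ [37, 83]
  EstV ATTGC/4: at [44, 60, 71, 85] ⇒ [48, 64, 75, 89]

All cut coordinates (distinct, sorted): [6, 13, 24, 37, 48, 49, 64, 75, 83, 89]

Fragment lengths:
  [0,6): 6 bp
  [6,13): 7 bp
  [13,24): 11 bp
  [24,37): 13 bp
  [37,48): 11 bp
  [48,49): 1 bp
  [49,64): 15 bp
  [64,75): 11 bp
  [75,83): 8 bp
  [83,89): 6 bp
  [89,94): 5 bp

[1,5,6,6,7,8,11,11,11,13,15]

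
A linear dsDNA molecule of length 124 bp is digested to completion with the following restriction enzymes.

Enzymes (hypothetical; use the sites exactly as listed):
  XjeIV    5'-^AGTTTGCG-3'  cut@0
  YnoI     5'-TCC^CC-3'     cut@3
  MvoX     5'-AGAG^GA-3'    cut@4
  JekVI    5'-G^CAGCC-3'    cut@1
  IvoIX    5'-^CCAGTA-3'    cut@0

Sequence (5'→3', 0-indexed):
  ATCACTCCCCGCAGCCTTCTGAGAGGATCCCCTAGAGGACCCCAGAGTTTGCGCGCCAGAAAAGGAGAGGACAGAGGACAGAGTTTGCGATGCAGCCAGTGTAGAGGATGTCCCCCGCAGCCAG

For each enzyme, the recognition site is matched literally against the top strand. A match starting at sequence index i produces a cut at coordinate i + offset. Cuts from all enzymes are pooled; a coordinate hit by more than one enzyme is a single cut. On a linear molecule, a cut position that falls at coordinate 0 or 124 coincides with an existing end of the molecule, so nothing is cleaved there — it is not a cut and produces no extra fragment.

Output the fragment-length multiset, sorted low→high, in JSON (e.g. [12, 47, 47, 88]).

Scan for sites:
  XjeIV AGTTTGCG/0: at [45, 81] ⇒ [45, 81]
  YnoI TCCCC/3: at [5, 27, 110] ⇒ [8, 30, 113]
  MvoX AGAGGA/4: at [21, 33, 65, 72, 102] ⇒ [25, 37, 69, 76, 106]
  JekVI GCAGCC/1: at [10, 91, 116] ⇒ [11, 92, 117]
  IvoIX (CCAGTA, off=0): no sites

Pooled cuts: [8, 11, 25, 30, 37, 45, 69, 76, 81, 92, 106, 113, 117]

Fragment lengths:
  [0,8): 8 bp
  [8,11): 3 bp
  [11,25): 14 bp
  [25,30): 5 bp
  [30,37): 7 bp
  [37,45): 8 bp
  [45,69): 24 bp
  [69,76): 7 bp
  [76,81): 5 bp
  [81,92): 11 bp
  [92,106): 14 bp
  [106,113): 7 bp
  [113,117): 4 bp
  [117,124): 7 bp

[3,4,5,5,7,7,7,7,8,8,11,14,14,24]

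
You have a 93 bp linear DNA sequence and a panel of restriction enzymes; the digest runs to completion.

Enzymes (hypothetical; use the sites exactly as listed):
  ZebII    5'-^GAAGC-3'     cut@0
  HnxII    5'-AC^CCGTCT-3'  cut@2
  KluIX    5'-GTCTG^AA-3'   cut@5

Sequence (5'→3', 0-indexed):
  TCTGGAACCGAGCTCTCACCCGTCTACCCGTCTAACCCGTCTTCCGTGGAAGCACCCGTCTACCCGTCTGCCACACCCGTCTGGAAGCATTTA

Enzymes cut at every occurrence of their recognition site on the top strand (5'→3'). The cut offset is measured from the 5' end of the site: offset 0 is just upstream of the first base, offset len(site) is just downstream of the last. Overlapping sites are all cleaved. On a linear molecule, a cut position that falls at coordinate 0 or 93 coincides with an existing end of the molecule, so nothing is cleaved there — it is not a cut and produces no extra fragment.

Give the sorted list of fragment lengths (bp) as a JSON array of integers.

Scan for sites:
  ZebII (GAAGC, off=0): starts [48, 83] → cuts [48, 83]
  HnxII (ACCCGTCT, off=2): starts [17, 25, 34, 53, 61, 74] → cuts [19, 27, 36, 55, 63, 76]
  KluIX (GTCTGAA, off=5): no sites

Pooled cuts: [19, 27, 36, 48, 55, 63, 76, 83]

Fragments:
  [0,19): 19 bp
  [19,27): 8 bp
  [27,36): 9 bp
  [36,48): 12 bp
  [48,55): 7 bp
  [55,63): 8 bp
  [63,76): 13 bp
  [76,83): 7 bp
  [83,93): 10 bp

[7,7,8,8,9,10,12,13,19]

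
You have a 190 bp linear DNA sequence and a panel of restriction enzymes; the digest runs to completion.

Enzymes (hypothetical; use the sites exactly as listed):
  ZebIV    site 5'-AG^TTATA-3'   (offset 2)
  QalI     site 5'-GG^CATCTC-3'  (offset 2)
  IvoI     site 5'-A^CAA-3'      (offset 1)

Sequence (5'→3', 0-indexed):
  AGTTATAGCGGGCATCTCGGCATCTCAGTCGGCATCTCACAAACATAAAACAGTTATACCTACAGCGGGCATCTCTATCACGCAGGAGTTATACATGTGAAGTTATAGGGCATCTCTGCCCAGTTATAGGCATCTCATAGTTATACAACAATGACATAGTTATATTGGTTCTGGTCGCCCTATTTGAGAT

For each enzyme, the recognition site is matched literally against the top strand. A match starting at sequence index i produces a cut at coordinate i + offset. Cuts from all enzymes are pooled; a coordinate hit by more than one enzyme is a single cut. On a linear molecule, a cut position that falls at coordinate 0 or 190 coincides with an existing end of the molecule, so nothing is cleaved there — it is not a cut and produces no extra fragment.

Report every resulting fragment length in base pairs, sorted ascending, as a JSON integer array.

Scan for sites:
  ZebIV AGTTATA/2: at [0, 51, 86, 100, 121, 138, 157] ⇒ [2, 53, 88, 102, 123, 140, 159]
  QalI GGCATCTC/2: at [10, 18, 30, 67, 108, 128] ⇒ [12, 20, 32, 69, 110, 130]
  IvoI ACAA/1: at [38, 144, 147] ⇒ [39, 145, 148]

Pooled cuts: [2, 12, 20, 32, 39, 53, 69, 88, 102, 110, 123, 130, 140, 145, 148, 159]

Fragment lengths:
  [0,2): 2 bp
  [2,12): 10 bp
  [12,20): 8 bp
  [20,32): 12 bp
  [32,39): 7 bp
  [39,53): 14 bp
  [53,69): 16 bp
  [69,88): 19 bp
  [88,102): 14 bp
  [102,110): 8 bp
  [110,123): 13 bp
  [123,130): 7 bp
  [130,140): 10 bp
  [140,145): 5 bp
  [145,148): 3 bp
  [148,159): 11 bp
  [159,190): 31 bp

[2,3,5,7,7,8,8,10,10,11,12,13,14,14,16,19,31]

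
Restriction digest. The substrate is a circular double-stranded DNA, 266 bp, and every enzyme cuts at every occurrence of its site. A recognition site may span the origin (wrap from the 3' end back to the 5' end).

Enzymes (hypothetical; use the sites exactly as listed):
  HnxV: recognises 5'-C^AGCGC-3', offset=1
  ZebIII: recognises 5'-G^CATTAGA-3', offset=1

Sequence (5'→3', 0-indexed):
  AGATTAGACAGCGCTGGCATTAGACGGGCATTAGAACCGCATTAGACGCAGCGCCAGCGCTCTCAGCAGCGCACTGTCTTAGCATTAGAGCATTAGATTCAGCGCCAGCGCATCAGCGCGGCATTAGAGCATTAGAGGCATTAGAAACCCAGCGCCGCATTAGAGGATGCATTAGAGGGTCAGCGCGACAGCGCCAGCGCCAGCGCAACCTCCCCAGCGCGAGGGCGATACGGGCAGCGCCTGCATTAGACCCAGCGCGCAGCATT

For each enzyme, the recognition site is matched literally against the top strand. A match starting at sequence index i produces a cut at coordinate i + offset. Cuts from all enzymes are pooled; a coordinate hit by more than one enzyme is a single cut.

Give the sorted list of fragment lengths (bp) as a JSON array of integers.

Scan for sites:
  HnxV CAGCGC/1: at [8, 48, 54, 66, 99, 105, 113, 149, 180, 188, 194, 200, 214, 234, 252] ⇒ [9, 49, 55, 67, 100, 106, 114, 150, 181, 189, 195, 201, 215, 235, 253]
  ZebIII GCATTAGA/1: at [16, 27, 38, 81, 89, 120, 128, 137, 156, 168, 242, 261] ⇒ [17, 28, 39, 82, 90, 121, 129, 138, 157, 169, 243, 262]

Pooled cuts: [9, 17, 28, 39, 49, 55, 67, 82, 90, 100, 106, 114, 121, 129, 138, 150, 157, 169, 181, 189, 195, 201, 215, 235, 243, 253, 262]

Fragments:
  9→17: 8 bp
  17→28: 11 bp
  28→39: 11 bp
  39→49: 10 bp
  49→55: 6 bp
  55→67: 12 bp
  67→82: 15 bp
  82→90: 8 bp
  90→100: 10 bp
  100→106: 6 bp
  106→114: 8 bp
  114→121: 7 bp
  121→129: 8 bp
  129→138: 9 bp
  138→150: 12 bp
  150→157: 7 bp
  157→169: 12 bp
  169→181: 12 bp
  181→189: 8 bp
  189→195: 6 bp
  195→201: 6 bp
  201→215: 14 bp
  215→235: 20 bp
  235→243: 8 bp
  243→253: 10 bp
  253→262: 9 bp
  262→9 (wrap): 266-262+9 = 13 bp

[6,6,6,6,7,7,8,8,8,8,8,8,9,9,10,10,10,11,11,12,12,12,12,13,14,15,20]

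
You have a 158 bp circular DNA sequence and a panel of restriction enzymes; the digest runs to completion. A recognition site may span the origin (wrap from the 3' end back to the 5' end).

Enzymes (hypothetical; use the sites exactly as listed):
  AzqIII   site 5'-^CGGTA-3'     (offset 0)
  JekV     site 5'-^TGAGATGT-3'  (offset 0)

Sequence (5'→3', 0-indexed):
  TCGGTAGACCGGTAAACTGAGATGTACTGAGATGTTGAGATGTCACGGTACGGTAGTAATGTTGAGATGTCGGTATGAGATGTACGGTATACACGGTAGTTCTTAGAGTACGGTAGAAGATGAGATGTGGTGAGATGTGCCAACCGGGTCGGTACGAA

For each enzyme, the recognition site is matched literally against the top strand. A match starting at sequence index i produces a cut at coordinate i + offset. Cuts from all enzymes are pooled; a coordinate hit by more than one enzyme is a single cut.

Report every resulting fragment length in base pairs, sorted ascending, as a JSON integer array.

Site scan:
  AzqIII (CGGTA, off=0): starts [1, 9, 45, 50, 70, 84, 93, 110, 149] → cuts [1, 9, 45, 50, 70, 84, 93, 110, 149]
  JekV (TGAGATGT, off=0): starts [17, 27, 35, 62, 75, 120, 130] → cuts [17, 27, 35, 62, 75, 120, 130]

All cut coordinates (distinct, sorted): [1, 9, 17, 27, 35, 45, 50, 62, 70, 75, 84, 93, 110, 120, 130, 149]

Fragments:
  1→9: 8 bp
  9→17: 8 bp
  17→27: 10 bp
  27→35: 8 bp
  35→45: 10 bp
  45→50: 5 bp
  50→62: 12 bp
  62→70: 8 bp
  70→75: 5 bp
  75→84: 9 bp
  84→93: 9 bp
  93→110: 17 bp
  110→120: 10 bp
  120→130: 10 bp
  130→149: 19 bp
  149→1 (wrap): 158-149+1 = 10 bp

[5,5,8,8,8,8,9,9,10,10,10,10,10,12,17,19]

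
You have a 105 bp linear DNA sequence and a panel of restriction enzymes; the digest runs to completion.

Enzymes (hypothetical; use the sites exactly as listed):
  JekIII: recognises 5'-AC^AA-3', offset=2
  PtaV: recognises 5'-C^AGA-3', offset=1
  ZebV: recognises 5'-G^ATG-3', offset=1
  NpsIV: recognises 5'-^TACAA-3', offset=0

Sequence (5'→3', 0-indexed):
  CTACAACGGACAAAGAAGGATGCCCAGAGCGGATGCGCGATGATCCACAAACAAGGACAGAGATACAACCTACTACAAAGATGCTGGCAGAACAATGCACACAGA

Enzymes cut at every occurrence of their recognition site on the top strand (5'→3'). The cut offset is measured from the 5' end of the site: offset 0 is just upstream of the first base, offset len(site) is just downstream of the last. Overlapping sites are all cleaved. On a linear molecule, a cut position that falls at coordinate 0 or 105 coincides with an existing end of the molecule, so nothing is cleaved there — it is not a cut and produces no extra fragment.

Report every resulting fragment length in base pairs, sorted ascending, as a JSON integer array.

[1,3,3,3,3,4,4,5,5,6,6,7,7,7,7,8,8,9,9]

Per-enzyme occurrences:
  JekIII (ACAA, off=2): starts [2, 9, 46, 50, 64, 74, 91] → cuts [4, 11, 48, 52, 66, 76, 93]
  PtaV (CAGA, off=1): starts [24, 57, 87, 101] → cuts [25, 58, 88, 102]
  ZebV (GATG, off=1): starts [18, 31, 38, 79] → cuts [19, 32, 39, 80]
  NpsIV (TACAA, off=0): starts [1, 63, 73] → cuts [1, 63, 73]

Pooled cuts: [1, 4, 11, 19, 25, 32, 39, 48, 52, 58, 63, 66, 73, 76, 80, 88, 93, 102]

Fragment lengths:
  [0,1): 1 bp
  [1,4): 3 bp
  [4,11): 7 bp
  [11,19): 8 bp
  [19,25): 6 bp
  [25,32): 7 bp
  [32,39): 7 bp
  [39,48): 9 bp
  [48,52): 4 bp
  [52,58): 6 bp
  [58,63): 5 bp
  [63,66): 3 bp
  [66,73): 7 bp
  [73,76): 3 bp
  [76,80): 4 bp
  [80,88): 8 bp
  [88,93): 5 bp
  [93,102): 9 bp
  [102,105): 3 bp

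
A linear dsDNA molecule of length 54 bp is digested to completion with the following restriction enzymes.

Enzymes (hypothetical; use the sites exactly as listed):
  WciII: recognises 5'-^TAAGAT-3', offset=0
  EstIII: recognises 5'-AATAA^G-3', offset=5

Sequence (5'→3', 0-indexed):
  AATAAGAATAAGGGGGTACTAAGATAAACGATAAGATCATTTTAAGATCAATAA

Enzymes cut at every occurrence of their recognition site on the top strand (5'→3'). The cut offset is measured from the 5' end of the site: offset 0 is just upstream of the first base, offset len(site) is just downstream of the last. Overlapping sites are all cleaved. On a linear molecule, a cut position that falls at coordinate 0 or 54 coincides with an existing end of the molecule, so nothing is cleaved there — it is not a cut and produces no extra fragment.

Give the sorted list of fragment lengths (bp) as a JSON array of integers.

Per-enzyme occurrences:
  WciII TAAGAT/0: at [19, 31, 42] ⇒ [19, 31, 42]
  EstIII AATAAG/5: at [0, 6] ⇒ [5, 11]

All cut coordinates (distinct, sorted): [5, 11, 19, 31, 42]

Fragments:
  [0,5): 5 bp
  [5,11): 6 bp
  [11,19): 8 bp
  [19,31): 12 bp
  [31,42): 11 bp
  [42,54): 12 bp

[5,6,8,11,12,12]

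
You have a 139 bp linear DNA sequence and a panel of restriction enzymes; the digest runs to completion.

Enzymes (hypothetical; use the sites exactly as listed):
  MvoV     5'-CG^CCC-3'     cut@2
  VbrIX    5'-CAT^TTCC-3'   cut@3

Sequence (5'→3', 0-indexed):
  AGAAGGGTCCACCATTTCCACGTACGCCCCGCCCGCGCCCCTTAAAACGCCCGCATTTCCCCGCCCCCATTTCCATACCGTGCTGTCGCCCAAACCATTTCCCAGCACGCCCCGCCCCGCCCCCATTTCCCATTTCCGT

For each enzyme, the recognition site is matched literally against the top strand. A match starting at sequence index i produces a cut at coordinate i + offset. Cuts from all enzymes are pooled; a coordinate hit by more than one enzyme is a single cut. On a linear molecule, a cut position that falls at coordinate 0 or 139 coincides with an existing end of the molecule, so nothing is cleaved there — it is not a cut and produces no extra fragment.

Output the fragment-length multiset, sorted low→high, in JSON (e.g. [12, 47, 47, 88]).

[5,5,5,6,6,7,7,7,7,7,10,11,11,12,15,18]

Site scan:
  MvoV CGCCC/2: at [24, 29, 35, 47, 61, 86, 107, 112, 117] ⇒ [26, 31, 37, 49, 63, 88, 109, 114, 119]
  VbrIX CATTTCC/3: at [12, 53, 67, 95, 123, 130] ⇒ [15, 56, 70, 98, 126, 133]

Pooled cuts: [15, 26, 31, 37, 49, 56, 63, 70, 88, 98, 109, 114, 119, 126, 133]

Fragments:
  [0,15): 15 bp
  [15,26): 11 bp
  [26,31): 5 bp
  [31,37): 6 bp
  [37,49): 12 bp
  [49,56): 7 bp
  [56,63): 7 bp
  [63,70): 7 bp
  [70,88): 18 bp
  [88,98): 10 bp
  [98,109): 11 bp
  [109,114): 5 bp
  [114,119): 5 bp
  [119,126): 7 bp
  [126,133): 7 bp
  [133,139): 6 bp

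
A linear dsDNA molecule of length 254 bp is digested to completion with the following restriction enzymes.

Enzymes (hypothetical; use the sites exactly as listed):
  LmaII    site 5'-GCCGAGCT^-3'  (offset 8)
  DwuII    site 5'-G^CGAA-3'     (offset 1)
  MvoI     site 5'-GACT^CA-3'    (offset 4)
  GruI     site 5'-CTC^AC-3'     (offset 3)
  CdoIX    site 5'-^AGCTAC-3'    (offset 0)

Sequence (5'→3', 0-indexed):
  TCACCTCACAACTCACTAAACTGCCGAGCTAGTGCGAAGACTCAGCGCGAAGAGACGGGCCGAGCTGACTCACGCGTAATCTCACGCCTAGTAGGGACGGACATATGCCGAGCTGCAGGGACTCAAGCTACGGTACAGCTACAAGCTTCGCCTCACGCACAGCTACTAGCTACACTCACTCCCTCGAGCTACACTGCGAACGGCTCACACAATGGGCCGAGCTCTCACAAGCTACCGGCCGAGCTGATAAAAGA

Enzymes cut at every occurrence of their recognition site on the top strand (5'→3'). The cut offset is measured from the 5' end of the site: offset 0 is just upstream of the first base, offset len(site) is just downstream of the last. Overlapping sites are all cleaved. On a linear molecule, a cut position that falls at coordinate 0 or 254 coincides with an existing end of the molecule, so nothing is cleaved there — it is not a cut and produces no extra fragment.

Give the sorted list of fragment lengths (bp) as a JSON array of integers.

[1,2,3,3,4,4,5,6,7,7,7,8,9,9,9,10,10,10,11,12,16,16,17,18,19,31]

Site scan:
  LmaII (GCCGAGCT, off=8): starts [22, 58, 106, 215, 237] → cuts [30, 66, 114, 223, 245]
  DwuII (GCGAA, off=1): starts [33, 46, 195] → cuts [34, 47, 196]
  MvoI (GACTCA, off=4): starts [38, 66, 119] → cuts [42, 70, 123]
  GruI (CTCAC, off=3): starts [4, 11, 68, 80, 151, 174, 203, 223] → cuts [7, 14, 71, 83, 154, 177, 206, 226]
  CdoIX (AGCTAC, off=0): starts [125, 136, 160, 167, 186, 229] → cuts [125, 136, 160, 167, 186, 229]

All cut coordinates (distinct, sorted): [7, 14, 30, 34, 42, 47, 66, 70, 71, 83, 114, 123, 125, 136, 154, 160, 167, 177, 186, 196, 206, 223, 226, 229, 245]

Fragment lengths:
  [0,7): 7 bp
  [7,14): 7 bp
  [14,30): 16 bp
  [30,34): 4 bp
  [34,42): 8 bp
  [42,47): 5 bp
  [47,66): 19 bp
  [66,70): 4 bp
  [70,71): 1 bp
  [71,83): 12 bp
  [83,114): 31 bp
  [114,123): 9 bp
  [123,125): 2 bp
  [125,136): 11 bp
  [136,154): 18 bp
  [154,160): 6 bp
  [160,167): 7 bp
  [167,177): 10 bp
  [177,186): 9 bp
  [186,196): 10 bp
  [196,206): 10 bp
  [206,223): 17 bp
  [223,226): 3 bp
  [226,229): 3 bp
  [229,245): 16 bp
  [245,254): 9 bp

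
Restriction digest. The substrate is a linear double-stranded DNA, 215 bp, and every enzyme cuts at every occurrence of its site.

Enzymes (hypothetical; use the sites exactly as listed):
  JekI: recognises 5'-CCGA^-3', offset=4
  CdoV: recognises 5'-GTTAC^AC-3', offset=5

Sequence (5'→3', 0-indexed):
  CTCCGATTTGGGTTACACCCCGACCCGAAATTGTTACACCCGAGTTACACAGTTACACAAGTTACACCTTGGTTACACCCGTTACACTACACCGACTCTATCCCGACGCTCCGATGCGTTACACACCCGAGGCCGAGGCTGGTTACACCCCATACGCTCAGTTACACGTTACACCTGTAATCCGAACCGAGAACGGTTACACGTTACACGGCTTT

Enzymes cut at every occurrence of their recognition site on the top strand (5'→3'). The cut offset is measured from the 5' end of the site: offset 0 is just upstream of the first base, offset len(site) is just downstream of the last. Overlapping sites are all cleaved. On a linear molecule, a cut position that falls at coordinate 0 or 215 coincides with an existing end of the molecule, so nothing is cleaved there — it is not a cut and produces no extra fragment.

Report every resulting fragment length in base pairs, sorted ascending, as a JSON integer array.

[5,5,5,6,6,6,7,7,7,8,8,8,8,8,9,9,9,10,10,10,10,11,11,13,19]

Per-enzyme occurrences:
  JekI CCGA/4: at [2, 19, 24, 39, 91, 102, 110, 126, 132, 181, 186] ⇒ [6, 23, 28, 43, 95, 106, 114, 130, 136, 185, 190]
  CdoV GTTACAC/5: at [11, 32, 43, 51, 60, 71, 80, 117, 141, 160, 167, 195, 202] ⇒ [16, 37, 48, 56, 65, 76, 85, 122, 146, 165, 172, 200, 207]

Pooled cuts: [6, 16, 23, 28, 37, 43, 48, 56, 65, 76, 85, 95, 106, 114, 122, 130, 136, 146, 165, 172, 185, 190, 200, 207]

Fragment lengths:
  [0,6): 6 bp
  [6,16): 10 bp
  [16,23): 7 bp
  [23,28): 5 bp
  [28,37): 9 bp
  [37,43): 6 bp
  [43,48): 5 bp
  [48,56): 8 bp
  [56,65): 9 bp
  [65,76): 11 bp
  [76,85): 9 bp
  [85,95): 10 bp
  [95,106): 11 bp
  [106,114): 8 bp
  [114,122): 8 bp
  [122,130): 8 bp
  [130,136): 6 bp
  [136,146): 10 bp
  [146,165): 19 bp
  [165,172): 7 bp
  [172,185): 13 bp
  [185,190): 5 bp
  [190,200): 10 bp
  [200,207): 7 bp
  [207,215): 8 bp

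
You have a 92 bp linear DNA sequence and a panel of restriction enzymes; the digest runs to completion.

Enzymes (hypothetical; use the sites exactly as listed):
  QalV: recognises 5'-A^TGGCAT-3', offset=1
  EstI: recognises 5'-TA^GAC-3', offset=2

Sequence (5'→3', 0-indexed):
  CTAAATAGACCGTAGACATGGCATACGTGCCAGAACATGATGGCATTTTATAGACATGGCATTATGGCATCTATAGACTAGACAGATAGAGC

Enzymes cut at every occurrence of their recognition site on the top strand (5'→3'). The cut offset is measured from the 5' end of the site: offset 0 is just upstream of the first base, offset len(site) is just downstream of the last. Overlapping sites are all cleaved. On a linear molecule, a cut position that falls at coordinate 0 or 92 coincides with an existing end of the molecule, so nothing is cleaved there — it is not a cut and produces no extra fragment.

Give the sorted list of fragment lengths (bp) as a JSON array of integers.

Scan for sites:
  QalV ATGGCAT/1: at [17, 39, 55, 63] ⇒ [18, 40, 56, 64]
  EstI TAGAC/2: at [5, 12, 50, 73, 78] ⇒ [7, 14, 52, 75, 80]

All cut coordinates (distinct, sorted): [7, 14, 18, 40, 52, 56, 64, 75, 80]

Fragments:
  [0,7): 7 bp
  [7,14): 7 bp
  [14,18): 4 bp
  [18,40): 22 bp
  [40,52): 12 bp
  [52,56): 4 bp
  [56,64): 8 bp
  [64,75): 11 bp
  [75,80): 5 bp
  [80,92): 12 bp

[4,4,5,7,7,8,11,12,12,22]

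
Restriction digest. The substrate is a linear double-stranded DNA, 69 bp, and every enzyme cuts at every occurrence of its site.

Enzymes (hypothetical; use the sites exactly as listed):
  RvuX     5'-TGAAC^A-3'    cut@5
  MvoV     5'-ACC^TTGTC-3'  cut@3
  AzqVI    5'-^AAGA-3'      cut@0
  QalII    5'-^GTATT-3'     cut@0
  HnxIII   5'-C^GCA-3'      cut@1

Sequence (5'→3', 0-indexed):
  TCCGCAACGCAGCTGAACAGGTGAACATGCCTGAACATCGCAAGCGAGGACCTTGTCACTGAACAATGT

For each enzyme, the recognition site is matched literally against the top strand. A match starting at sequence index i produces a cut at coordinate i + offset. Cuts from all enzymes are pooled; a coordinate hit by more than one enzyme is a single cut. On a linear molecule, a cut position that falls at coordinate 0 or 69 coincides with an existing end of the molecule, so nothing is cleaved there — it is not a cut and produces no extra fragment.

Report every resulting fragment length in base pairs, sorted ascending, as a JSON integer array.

[3,3,5,5,8,10,10,12,13]

Per-enzyme occurrences:
  RvuX (TGAACA, off=5): starts [13, 21, 31, 59] → cuts [18, 26, 36, 64]
  MvoV (ACCTTGTC, off=3): starts [49] → cuts [52]
  AzqVI (AAGA, off=0): no sites
  QalII (GTATT, off=0): no sites
  HnxIII (CGCA, off=1): starts [2, 7, 38] → cuts [3, 8, 39]

All cut coordinates (distinct, sorted): [3, 8, 18, 26, 36, 39, 52, 64]

Fragments:
  [0,3): 3 bp
  [3,8): 5 bp
  [8,18): 10 bp
  [18,26): 8 bp
  [26,36): 10 bp
  [36,39): 3 bp
  [39,52): 13 bp
  [52,64): 12 bp
  [64,69): 5 bp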